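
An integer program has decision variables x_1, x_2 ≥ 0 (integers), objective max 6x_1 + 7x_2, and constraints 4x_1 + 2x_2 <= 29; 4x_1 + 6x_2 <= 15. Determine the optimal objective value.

The continuous relaxation peaks at (3.75, 0) with value 22.50; rounding to a feasible lattice point costs some objective.
(x_1,x_2)=(2,1): 4·2+2·1=10≤29, 4·2+6·1=14≤15, objective 19.
(x_1,x_2)=(3,0): 4·3+2·0=12≤29, 4·3+6·0=12≤15, objective 18.
(x_1,x_2)=(1,1): 4·1+2·1=6≤29, 4·1+6·1=10≤15, objective 13.
No feasible integer point exceeds 19.

19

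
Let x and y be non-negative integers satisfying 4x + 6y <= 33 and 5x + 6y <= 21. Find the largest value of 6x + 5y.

Relaxing integrality, the LP optimum is 25.20 at (x,y) = (4.2, 0), which is not an integer point.
(x,y)=(4,0): 4·4+6·0=16≤33, 5·4+6·0=20≤21, objective 24.
(x,y)=(3,1): 4·3+6·1=18≤33, 5·3+6·1=21≤21, objective 23.
(x,y)=(3,0): 4·3+6·0=12≤33, 5·3+6·0=15≤21, objective 18.
No feasible integer point exceeds 24.

24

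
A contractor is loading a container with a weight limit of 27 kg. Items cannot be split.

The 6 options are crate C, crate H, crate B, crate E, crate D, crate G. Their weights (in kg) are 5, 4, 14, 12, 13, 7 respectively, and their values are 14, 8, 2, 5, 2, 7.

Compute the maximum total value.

Take crate C, crate H, and crate G: weight 5 + 4 + 7 = 16 ≤ 27, value 14 + 8 + 7 = 29.
No other feasible combination does better.

29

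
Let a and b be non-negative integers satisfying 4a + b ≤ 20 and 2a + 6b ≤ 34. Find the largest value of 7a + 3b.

(a,b)=(4,4): 4·4+1·4=20≤20, 2·4+6·4=32≤34, objective 40.
(a,b)=(4,3): 4·4+1·3=19≤20, 2·4+6·3=26≤34, objective 37.
Maximum is 40 at (a,b)=(4,4).

40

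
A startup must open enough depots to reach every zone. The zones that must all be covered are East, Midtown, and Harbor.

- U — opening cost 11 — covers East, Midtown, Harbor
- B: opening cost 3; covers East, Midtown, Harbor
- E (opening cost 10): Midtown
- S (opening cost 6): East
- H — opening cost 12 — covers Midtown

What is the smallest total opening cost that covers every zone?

B alone covers East, Midtown, Harbor — every zone.
Total opening cost: 3.
No cover costs less than 3.

3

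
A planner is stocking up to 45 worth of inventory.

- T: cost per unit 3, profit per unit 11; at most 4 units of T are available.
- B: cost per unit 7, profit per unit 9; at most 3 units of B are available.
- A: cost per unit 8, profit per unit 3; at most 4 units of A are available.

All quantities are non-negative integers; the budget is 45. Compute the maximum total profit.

74

T has the best ratio (11/3); taking only T gives at most 4×11 = 44 (stopped by the supply cap of 4).
Mixing does better — 4×T, 3×B, and 1×A: cost 41 ≤ 45, profit 4·11 + 3·9 + 1·3 = 74.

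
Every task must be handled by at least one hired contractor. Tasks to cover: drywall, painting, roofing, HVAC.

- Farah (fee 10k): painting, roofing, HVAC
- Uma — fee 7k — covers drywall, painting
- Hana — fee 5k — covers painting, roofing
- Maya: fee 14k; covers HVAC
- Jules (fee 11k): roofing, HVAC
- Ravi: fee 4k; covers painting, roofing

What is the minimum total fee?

17

The greedy cost-per-new-task heuristic would pick Ravi, Uma, and Farah for 21, but a cheaper cover exists.
Choose Farah and Uma: together they cover drywall, painting, roofing, HVAC — every task.
Total fee: 10 + 7 = 17.
No cover costs less than 17.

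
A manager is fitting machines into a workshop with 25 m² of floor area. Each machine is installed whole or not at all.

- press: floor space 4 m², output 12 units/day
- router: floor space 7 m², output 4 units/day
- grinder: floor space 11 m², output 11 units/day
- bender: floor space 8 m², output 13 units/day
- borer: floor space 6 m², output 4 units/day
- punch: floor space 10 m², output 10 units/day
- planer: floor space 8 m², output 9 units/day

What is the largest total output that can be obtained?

36

Allowing fractional choices, the relaxed optimum would be about 39.0, but machines are indivisible.
press + bender + punch: floor space 4 + 8 + 10 = 22 ≤ 25, output 12 + 13 + 10 = 35.
press + grinder + bender: floor space 4 + 11 + 8 = 23 ≤ 25, output 12 + 11 + 13 = 36.
Best is press, grinder, and bender with total output 36.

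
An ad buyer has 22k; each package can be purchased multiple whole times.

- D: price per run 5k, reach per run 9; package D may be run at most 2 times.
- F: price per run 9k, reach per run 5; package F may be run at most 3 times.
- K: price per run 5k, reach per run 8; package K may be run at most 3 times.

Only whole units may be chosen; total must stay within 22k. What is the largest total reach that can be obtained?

34

D has the best ratio (9/5); taking only D gives at most 2×9 = 18 (stopped by the supply cap of 2).
Mixing does better — 2×D and 2×K: price 20 ≤ 22, reach 2·9 + 2·8 = 34.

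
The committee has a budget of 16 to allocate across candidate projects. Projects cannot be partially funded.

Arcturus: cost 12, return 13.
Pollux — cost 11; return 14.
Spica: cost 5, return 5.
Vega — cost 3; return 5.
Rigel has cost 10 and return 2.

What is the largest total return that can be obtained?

Take Pollux and Vega: cost 11 + 3 = 14 ≤ 16, return 14 + 5 = 19.
No feasible combination exceeds this.

19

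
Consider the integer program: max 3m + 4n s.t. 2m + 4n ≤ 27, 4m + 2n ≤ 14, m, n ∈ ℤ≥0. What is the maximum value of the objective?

24

(m,n)=(0,6): 2·0+4·6=24≤27, 4·0+2·6=12≤14, objective 24.
(m,n)=(1,5): 2·1+4·5=22≤27, 4·1+2·5=14≤14, objective 23.
(m,n)=(0,5): 2·0+4·5=20≤27, 4·0+2·5=10≤14, objective 20.
No feasible integer point exceeds 24.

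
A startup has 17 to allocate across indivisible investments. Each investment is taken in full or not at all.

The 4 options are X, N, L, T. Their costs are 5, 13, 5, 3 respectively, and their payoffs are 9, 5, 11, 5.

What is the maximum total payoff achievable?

25

L + T: cost 5 + 3 = 8 ≤ 17, payoff 11 + 5 = 16.
X + L + T: cost 5 + 5 + 3 = 13 ≤ 17, payoff 9 + 11 + 5 = 25.
X + L: cost 5 + 5 = 10 ≤ 17, payoff 9 + 11 = 20.
Best is X, L, and T with total payoff 25.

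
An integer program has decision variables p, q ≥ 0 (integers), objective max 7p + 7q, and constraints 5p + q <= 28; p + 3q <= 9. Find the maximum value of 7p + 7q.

The continuous relaxation peaks at (5.36, 1.21) with value 46.00; rounding to a feasible lattice point costs some objective.
(p,q)=(5,1): 5·5+1·1=26≤28, 1·5+3·1=8≤9, objective 42.
(p,q)=(5,0): 5·5+1·0=25≤28, 1·5+3·0=5≤9, objective 35.
(p,q)=(4,1): 5·4+1·1=21≤28, 1·4+3·1=7≤9, objective 35.
The best lattice point is (5,1), giving 42.

42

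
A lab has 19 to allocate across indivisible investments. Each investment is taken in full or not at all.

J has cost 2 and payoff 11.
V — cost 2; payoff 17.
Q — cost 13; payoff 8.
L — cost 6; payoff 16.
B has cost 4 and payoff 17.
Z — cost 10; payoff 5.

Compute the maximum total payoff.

61

Allowing fractional choices, the relaxed optimum would be about 64.1, but investments are indivisible.
J + V + L + B: cost 2 + 2 + 6 + 4 = 14 ≤ 19, payoff 11 + 17 + 16 + 17 = 61.
V + L + B: cost 2 + 6 + 4 = 12 ≤ 19, payoff 17 + 16 + 17 = 50.
Best is J, V, L, and B with total payoff 61.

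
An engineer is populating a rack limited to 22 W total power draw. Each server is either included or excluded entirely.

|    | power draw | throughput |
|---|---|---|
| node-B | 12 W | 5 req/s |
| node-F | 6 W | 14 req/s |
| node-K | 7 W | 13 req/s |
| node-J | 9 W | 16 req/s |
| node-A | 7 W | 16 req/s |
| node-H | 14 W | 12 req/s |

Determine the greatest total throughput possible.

node-F + node-K + node-J: power draw 6 + 7 + 9 = 22 ≤ 22, throughput 14 + 13 + 16 = 43.
node-F + node-K + node-A: power draw 6 + 7 + 7 = 20 ≤ 22, throughput 14 + 13 + 16 = 43.
node-F + node-J + node-A: power draw 6 + 9 + 7 = 22 ≤ 22, throughput 14 + 16 + 16 = 46.
Best is node-F, node-J, and node-A with total throughput 46.

46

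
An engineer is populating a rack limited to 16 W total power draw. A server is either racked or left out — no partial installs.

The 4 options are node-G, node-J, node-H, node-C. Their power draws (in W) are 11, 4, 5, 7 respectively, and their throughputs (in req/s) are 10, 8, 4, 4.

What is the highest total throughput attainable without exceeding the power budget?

18

Take node-G and node-J: power draw 11 + 4 = 15 ≤ 16, throughput 10 + 8 = 18.
No other feasible combination does better.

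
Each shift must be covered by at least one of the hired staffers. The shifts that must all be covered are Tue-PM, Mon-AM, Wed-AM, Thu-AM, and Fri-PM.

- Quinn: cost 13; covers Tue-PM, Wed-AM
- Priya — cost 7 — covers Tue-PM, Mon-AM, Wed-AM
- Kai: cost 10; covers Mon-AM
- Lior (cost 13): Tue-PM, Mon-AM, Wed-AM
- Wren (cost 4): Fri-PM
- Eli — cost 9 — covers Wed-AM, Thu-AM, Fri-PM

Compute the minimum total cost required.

Choose Priya and Eli: together they cover Tue-PM, Mon-AM, Wed-AM, Thu-AM, Fri-PM — every shift.
Total cost: 7 + 9 = 16.

16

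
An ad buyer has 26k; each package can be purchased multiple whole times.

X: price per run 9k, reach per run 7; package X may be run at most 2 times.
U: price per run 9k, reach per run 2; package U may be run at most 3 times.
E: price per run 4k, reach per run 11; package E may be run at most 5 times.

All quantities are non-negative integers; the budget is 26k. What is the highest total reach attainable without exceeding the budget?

55

This is a bounded integer knapsack.
E has the best ratio (11/4); taking only E gives at most 5×11 = 55 (stopped by the supply cap of 5).
Optimal: 5×E: price 20 ≤ 26, reach 5·11 = 55.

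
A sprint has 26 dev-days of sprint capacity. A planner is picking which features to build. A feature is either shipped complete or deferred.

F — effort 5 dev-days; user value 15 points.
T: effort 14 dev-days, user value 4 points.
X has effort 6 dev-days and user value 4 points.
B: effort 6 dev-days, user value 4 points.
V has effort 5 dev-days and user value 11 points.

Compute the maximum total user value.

34

Allowing fractional choices, the relaxed optimum would be about 35.1, but features are indivisible.
F + X + V: effort 5 + 6 + 5 = 16 ≤ 26, user value 15 + 4 + 11 = 30.
F + X + B + V: effort 5 + 6 + 6 + 5 = 22 ≤ 26, user value 15 + 4 + 4 + 11 = 34.
Best is F, X, B, and V with total user value 34.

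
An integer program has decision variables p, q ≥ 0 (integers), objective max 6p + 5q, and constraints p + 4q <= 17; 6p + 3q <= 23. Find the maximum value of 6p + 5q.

27

(p,q)=(2,3): 1·2+4·3=14≤17, 6·2+3·3=21≤23, objective 27.
(p,q)=(1,4): 1·1+4·4=17≤17, 6·1+3·4=18≤23, objective 26.
(p,q)=(2,2): 1·2+4·2=10≤17, 6·2+3·2=18≤23, objective 22.
The best lattice point is (2,3), giving 27.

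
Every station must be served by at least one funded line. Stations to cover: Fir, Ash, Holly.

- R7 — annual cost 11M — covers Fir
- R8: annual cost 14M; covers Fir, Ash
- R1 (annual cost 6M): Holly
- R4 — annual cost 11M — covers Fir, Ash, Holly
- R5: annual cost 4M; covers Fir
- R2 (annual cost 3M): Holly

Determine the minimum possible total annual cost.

R4 alone covers Fir, Ash, Holly — every station.
Total annual cost: 11.

11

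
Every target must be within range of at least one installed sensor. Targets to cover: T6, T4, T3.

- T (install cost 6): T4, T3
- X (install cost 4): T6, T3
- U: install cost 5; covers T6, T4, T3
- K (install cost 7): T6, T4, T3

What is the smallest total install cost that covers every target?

5

U alone covers T6, T4, T3 — every target.
Total install cost: 5.
No cover costs less than 5.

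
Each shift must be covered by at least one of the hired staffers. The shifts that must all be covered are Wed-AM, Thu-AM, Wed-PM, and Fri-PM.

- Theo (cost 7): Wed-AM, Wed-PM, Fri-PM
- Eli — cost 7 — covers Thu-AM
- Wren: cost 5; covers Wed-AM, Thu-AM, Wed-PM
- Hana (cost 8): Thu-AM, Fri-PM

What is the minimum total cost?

12

This is an integer covering problem.
Choose Theo and Wren: together they cover Wed-AM, Thu-AM, Wed-PM, Fri-PM — every shift.
Total cost: 7 + 5 = 12.
No cover costs less than 12.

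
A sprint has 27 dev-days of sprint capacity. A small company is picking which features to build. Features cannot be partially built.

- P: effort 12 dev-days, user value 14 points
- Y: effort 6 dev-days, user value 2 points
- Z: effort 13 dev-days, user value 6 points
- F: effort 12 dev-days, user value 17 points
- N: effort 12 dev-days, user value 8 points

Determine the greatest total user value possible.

F + N: effort 12 + 12 = 24 ≤ 27, user value 17 + 8 = 25.
P + F: effort 12 + 12 = 24 ≤ 27, user value 14 + 17 = 31.
Best is P and F with total user value 31.

31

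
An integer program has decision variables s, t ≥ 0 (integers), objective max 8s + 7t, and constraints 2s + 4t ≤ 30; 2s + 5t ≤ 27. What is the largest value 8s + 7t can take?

(s,t)=(13,0): 2·13+4·0=26≤30, 2·13+5·0=26≤27, objective 104.
(s,t)=(12,0): 2·12+4·0=24≤30, 2·12+5·0=24≤27, objective 96.
The best lattice point is (13,0), giving 104.

104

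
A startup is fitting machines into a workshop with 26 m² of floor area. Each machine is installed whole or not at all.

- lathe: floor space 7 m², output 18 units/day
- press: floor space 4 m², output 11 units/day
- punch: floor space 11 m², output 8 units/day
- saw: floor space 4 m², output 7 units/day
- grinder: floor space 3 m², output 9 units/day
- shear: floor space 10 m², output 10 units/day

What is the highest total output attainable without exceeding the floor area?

48

This is an integer program with binary decision variables.
Take lathe, press, grinder, and shear: floor space 7 + 4 + 3 + 10 = 24 ≤ 26, output 18 + 11 + 9 + 10 = 48.
No other feasible combination does better.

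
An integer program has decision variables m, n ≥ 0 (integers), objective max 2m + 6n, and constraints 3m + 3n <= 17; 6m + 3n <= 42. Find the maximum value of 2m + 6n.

30

The continuous relaxation peaks at (0, 5.67) with value 34.00; rounding to a feasible lattice point costs some objective.
(m,n)=(0,5): 3·0+3·5=15≤17, 6·0+3·5=15≤42, objective 30.
(m,n)=(1,4): 3·1+3·4=15≤17, 6·1+3·4=18≤42, objective 26.
(m,n)=(0,4): 3·0+3·4=12≤17, 6·0+3·4=12≤42, objective 24.
No feasible integer point exceeds 30.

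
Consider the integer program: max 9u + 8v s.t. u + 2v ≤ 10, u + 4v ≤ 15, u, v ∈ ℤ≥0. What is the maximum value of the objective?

(u,v)=(10,0): 1·10+2·0=10≤10, 1·10+4·0=10≤15, objective 90.
(u,v)=(9,0): 1·9+2·0=9≤10, 1·9+4·0=9≤15, objective 81.
Maximum is 90 at (u,v)=(10,0).

90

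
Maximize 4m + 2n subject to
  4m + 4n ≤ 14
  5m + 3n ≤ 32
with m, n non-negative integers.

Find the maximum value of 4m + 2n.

(m,n)=(3,0) is feasible, giving 12.
(m,n)=(2,1) is feasible, giving 10.
(m,n)=(2,0) is feasible, giving 8.
Maximum is 12 at (m,n)=(3,0).

12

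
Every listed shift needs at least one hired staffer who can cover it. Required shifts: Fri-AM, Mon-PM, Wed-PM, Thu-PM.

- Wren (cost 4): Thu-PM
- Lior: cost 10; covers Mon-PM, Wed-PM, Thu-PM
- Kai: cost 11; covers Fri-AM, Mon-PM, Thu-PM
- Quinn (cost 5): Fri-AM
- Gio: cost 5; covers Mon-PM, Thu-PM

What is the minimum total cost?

Choose Lior and Quinn: together they cover Fri-AM, Mon-PM, Wed-PM, Thu-PM — every shift.
Total cost: 10 + 5 = 15.

15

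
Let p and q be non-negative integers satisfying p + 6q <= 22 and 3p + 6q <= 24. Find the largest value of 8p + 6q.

(p,q)=(8,0): 1·8+6·0=8≤22, 3·8+6·0=24≤24, objective 64.
(p,q)=(7,0): 1·7+6·0=7≤22, 3·7+6·0=21≤24, objective 56.
The best lattice point is (8,0), giving 64.

64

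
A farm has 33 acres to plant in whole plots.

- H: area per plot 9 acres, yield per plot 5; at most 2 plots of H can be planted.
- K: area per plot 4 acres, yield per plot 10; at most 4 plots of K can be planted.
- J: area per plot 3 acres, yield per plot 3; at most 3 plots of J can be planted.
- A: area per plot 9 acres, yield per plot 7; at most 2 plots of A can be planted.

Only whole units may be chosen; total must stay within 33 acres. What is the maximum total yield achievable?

53

This is a bounded integer knapsack.
K has the best ratio (10/4); taking only K gives at most 4×10 = 40 (stopped by the supply cap of 4).
Mixing does better — 4×K, 2×J, and 1×A: area 31 ≤ 33, yield 4·10 + 2·3 + 1·7 = 53.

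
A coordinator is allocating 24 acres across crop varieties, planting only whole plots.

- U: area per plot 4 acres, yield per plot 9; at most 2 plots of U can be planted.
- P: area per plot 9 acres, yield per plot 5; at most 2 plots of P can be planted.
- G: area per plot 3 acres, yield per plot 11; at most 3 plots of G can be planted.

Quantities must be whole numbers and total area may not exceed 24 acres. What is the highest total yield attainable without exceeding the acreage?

G has the best ratio (11/3); taking only G gives at most 3×11 = 33 (stopped by the supply cap of 3).
Mixing does better — 2×U and 3×G: area 17 ≤ 24, yield 2·9 + 3·11 = 51.

51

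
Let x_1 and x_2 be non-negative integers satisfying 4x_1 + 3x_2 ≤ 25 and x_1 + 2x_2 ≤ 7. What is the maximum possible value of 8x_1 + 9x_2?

49

(x_1,x_2)=(5,1): 4·5+3·1=23≤25, 1·5+2·1=7≤7, objective 49.
(x_1,x_2)=(6,0): 4·6+3·0=24≤25, 1·6+2·0=6≤7, objective 48.
No feasible integer point exceeds 49.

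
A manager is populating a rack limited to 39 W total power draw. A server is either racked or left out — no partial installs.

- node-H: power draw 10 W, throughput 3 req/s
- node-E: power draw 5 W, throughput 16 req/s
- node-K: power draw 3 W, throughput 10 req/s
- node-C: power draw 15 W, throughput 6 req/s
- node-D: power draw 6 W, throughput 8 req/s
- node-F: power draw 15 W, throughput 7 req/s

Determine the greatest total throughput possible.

44

This is an integer program with binary decision variables.
node-H + node-E + node-K + node-C + node-D: power draw 10 + 5 + 3 + 15 + 6 = 39 ≤ 39, throughput 3 + 16 + 10 + 6 + 8 = 43.
node-H + node-E + node-K + node-D + node-F: power draw 10 + 5 + 3 + 6 + 15 = 39 ≤ 39, throughput 3 + 16 + 10 + 8 + 7 = 44.
Best is node-H, node-E, node-K, node-D, and node-F with total throughput 44.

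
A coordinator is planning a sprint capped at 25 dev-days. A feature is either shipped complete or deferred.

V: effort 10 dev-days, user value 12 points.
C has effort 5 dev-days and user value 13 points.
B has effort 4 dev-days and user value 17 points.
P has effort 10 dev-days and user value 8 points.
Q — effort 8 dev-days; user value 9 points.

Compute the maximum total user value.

42

Take V, C, and B: effort 10 + 5 + 4 = 19 ≤ 25, user value 12 + 13 + 17 = 42.
No other feasible combination does better.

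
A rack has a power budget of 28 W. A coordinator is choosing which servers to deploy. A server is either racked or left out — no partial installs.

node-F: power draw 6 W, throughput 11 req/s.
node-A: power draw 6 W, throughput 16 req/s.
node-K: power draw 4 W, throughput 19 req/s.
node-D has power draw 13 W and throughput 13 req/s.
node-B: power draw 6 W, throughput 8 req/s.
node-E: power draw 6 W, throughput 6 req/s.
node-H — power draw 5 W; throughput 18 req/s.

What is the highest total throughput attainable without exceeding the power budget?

Take node-F, node-A, node-K, node-B, and node-H: power draw 6 + 6 + 4 + 6 + 5 = 27 ≤ 28, throughput 11 + 16 + 19 + 8 + 18 = 72.
No other feasible combination does better.

72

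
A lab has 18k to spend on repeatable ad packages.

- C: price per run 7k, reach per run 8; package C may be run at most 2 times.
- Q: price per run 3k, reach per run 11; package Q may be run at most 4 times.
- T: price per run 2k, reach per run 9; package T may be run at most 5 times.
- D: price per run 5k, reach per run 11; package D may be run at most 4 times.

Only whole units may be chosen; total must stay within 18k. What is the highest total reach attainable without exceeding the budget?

T has the best ratio (9/2); taking only T gives at most 5×9 = 45 (stopped by the supply cap of 5).
Mixing does better — 4×Q and 3×T: price 18 ≤ 18, reach 4·11 + 3·9 = 71.

71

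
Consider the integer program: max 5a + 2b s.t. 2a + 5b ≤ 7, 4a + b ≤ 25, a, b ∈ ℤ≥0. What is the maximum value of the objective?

15

(a,b)=(3,0) is feasible, giving 15.
(a,b)=(2,0) is feasible, giving 10.
No feasible integer point exceeds 15.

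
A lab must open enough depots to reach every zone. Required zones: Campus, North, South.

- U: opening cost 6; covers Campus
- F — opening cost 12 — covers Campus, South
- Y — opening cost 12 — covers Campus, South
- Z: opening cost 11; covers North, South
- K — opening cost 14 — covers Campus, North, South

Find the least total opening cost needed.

K alone covers Campus, North, South — every zone.
Total opening cost: 14.
No cover costs less than 14.

14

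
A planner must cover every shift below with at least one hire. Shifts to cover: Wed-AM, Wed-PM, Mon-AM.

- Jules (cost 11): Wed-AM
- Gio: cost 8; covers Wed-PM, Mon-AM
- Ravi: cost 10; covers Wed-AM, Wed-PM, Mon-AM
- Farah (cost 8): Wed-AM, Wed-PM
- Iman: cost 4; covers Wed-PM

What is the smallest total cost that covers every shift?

This is an integer covering problem.
Ravi alone covers Wed-AM, Wed-PM, Mon-AM — every shift.
Total cost: 10.
No cover costs less than 10.

10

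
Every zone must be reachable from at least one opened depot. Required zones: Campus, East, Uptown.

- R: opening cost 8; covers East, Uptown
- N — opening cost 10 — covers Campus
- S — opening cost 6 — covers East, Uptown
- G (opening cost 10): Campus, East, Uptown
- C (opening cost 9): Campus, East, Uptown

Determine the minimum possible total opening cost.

9

C alone covers Campus, East, Uptown — every zone.
Total opening cost: 9.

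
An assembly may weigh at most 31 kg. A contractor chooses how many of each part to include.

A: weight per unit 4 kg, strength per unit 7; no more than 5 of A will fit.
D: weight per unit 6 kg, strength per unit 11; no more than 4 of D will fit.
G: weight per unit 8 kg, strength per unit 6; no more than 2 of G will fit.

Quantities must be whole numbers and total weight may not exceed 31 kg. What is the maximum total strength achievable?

D has the best ratio (11/6); taking only D gives at most 4×11 = 44 (stopped by the supply cap of 4).
Mixing does better — 3×A and 3×D: weight 30 ≤ 31, strength 3·7 + 3·11 = 54.

54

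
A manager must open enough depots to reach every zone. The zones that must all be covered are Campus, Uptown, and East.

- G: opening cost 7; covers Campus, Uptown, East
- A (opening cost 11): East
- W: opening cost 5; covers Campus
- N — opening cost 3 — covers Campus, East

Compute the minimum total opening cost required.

The greedy cost-per-new-zone heuristic would pick N and G for 10, but a cheaper cover exists.
G alone covers Campus, Uptown, East — every zone.
Total opening cost: 7.
No cover costs less than 7.

7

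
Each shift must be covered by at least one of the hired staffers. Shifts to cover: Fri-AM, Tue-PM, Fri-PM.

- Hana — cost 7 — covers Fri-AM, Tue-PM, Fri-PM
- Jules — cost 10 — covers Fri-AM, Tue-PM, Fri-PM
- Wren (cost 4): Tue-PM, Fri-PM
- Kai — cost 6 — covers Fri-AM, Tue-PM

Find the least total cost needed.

This is a weighted set-cover instance.
The greedy cost-per-new-shift heuristic would pick Wren and Kai for 10, but a cheaper cover exists.
Hana alone covers Fri-AM, Tue-PM, Fri-PM — every shift.
Total cost: 7.
No cover costs less than 7.

7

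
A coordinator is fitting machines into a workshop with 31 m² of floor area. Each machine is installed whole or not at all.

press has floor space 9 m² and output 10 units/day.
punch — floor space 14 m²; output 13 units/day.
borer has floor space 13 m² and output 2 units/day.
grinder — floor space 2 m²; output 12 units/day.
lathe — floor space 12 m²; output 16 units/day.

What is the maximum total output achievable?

41

Treat it as a binary knapsack problem.
Allowing fractional choices, the relaxed optimum would be about 45.4, but machines are indivisible.
punch + grinder + lathe: floor space 14 + 2 + 12 = 28 ≤ 31, output 13 + 12 + 16 = 41.
press + grinder + lathe: floor space 9 + 2 + 12 = 23 ≤ 31, output 10 + 12 + 16 = 38.
Best is punch, grinder, and lathe with total output 41.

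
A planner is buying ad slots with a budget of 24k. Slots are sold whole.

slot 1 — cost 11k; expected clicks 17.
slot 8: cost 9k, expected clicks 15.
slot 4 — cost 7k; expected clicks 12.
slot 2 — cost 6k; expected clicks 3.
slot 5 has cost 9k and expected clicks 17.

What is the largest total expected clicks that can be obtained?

35

Allowing fractional choices, the relaxed optimum would be about 42.3, but ad slots are indivisible.
slot 8 + slot 2 + slot 5: cost 9 + 6 + 9 = 24 ≤ 24, expected clicks 15 + 3 + 17 = 35.
slot 1 + slot 5: cost 11 + 9 = 20 ≤ 24, expected clicks 17 + 17 = 34.
Best is slot 8, slot 2, and slot 5 with total expected clicks 35.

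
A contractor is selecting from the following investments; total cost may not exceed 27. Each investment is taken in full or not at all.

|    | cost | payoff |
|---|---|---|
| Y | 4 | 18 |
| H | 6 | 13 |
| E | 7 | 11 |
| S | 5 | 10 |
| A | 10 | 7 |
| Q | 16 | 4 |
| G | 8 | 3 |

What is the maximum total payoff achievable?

52

Y + H + E + S: cost 4 + 6 + 7 + 5 = 22 ≤ 27, payoff 18 + 13 + 11 + 10 = 52.
Y + H + E + A: cost 4 + 6 + 7 + 10 = 27 ≤ 27, payoff 18 + 13 + 11 + 7 = 49.
Best is Y, H, E, and S with total payoff 52.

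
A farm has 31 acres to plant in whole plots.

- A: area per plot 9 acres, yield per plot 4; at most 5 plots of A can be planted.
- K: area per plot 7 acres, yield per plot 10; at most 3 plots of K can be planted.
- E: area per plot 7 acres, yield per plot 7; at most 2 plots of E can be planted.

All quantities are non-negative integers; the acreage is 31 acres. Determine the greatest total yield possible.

37

This is a bounded integer knapsack.
K has the best ratio (10/7); taking only K gives at most 3×10 = 30 (stopped by the supply cap of 3).
Mixing does better — 3×K and 1×E: area 28 ≤ 31, yield 3·10 + 1·7 = 37.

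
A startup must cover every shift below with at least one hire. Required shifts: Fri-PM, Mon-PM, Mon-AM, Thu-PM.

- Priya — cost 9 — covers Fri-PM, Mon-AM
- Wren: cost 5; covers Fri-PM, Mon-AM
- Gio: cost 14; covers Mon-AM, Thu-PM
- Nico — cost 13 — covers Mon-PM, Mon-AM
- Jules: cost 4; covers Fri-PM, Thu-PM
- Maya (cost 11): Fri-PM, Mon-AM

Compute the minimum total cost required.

17

The greedy cost-per-new-shift heuristic would pick Jules, Wren, and Nico for 22, but a cheaper cover exists.
Choose Nico and Jules: together they cover Fri-PM, Mon-PM, Mon-AM, Thu-PM — every shift.
Total cost: 13 + 4 = 17.
No cover costs less than 17.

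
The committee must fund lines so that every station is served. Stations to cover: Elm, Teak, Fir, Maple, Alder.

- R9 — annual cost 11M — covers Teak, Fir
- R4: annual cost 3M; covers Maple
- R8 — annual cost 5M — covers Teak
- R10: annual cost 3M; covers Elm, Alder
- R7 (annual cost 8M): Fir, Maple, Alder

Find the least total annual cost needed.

16

This is a weighted set-cover instance.
The greedy cost-per-new-station heuristic would pick R10, R4, R8, and R7 for 19, but a cheaper cover exists.
Choose R8, R10, and R7: together they cover Elm, Teak, Fir, Maple, Alder — every station.
Total annual cost: 5 + 3 + 8 = 16.
No cover costs less than 16.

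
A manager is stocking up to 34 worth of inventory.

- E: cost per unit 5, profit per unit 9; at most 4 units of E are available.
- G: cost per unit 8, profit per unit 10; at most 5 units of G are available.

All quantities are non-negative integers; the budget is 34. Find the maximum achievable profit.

This is a bounded integer knapsack.
3×E and 2×G: cost 31 ≤ 34, profit 3·9 + 2·10 = 47.
2×E and 3×G: cost 34 ≤ 34, profit 2·9 + 3·10 = 48.
Best is 48.

48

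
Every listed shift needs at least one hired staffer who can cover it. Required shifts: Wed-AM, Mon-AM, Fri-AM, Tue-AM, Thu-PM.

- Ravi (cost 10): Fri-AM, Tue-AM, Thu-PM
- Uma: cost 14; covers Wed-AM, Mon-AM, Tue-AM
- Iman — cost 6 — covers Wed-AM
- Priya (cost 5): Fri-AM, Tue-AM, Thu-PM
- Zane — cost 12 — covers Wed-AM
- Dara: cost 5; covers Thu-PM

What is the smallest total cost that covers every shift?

Choose Uma and Priya: together they cover Wed-AM, Mon-AM, Fri-AM, Tue-AM, Thu-PM — every shift.
Total cost: 14 + 5 = 19.

19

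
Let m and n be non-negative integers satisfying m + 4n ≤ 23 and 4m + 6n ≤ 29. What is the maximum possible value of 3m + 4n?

21

Relaxing integrality, the LP optimum is 21.75 at (m,n) = (7.25, 0), which is not an integer point.
(m,n)=(7,0): 1·7+4·0=7≤23, 4·7+6·0=28≤29, objective 21.
(m,n)=(6,0): 1·6+4·0=6≤23, 4·6+6·0=24≤29, objective 18.
The best lattice point is (7,0), giving 21.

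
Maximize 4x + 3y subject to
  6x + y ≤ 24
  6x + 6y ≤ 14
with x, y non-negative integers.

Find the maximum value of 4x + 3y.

The continuous relaxation peaks at (2.33, 0) with value 9.33; rounding to a feasible lattice point costs some objective.
(x,y)=(2,0): 6·2+1·0=12≤24, 6·2+6·0=12≤14, objective 8.
(x,y)=(1,1): 6·1+1·1=7≤24, 6·1+6·1=12≤14, objective 7.
(x,y)=(1,0): 6·1+1·0=6≤24, 6·1+6·0=6≤14, objective 4.
Maximum is 8 at (x,y)=(2,0).

8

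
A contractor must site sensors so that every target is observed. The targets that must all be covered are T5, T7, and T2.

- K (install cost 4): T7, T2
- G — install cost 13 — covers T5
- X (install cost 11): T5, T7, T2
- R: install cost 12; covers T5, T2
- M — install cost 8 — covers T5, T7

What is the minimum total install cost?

X alone covers T5, T7, T2 — every target.
Total install cost: 11.

11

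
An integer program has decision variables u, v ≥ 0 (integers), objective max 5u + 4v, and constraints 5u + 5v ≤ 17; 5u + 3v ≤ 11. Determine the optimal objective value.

13

Relaxing integrality, the LP optimum is 14.00 at (u,v) = (0.4, 3), which is not an integer point.
(u,v)=(1,2): 5·1+5·2=15≤17, 5·1+3·2=11≤11, objective 13.
(u,v)=(0,3): 5·0+5·3=15≤17, 5·0+3·3=9≤11, objective 12.
(u,v)=(1,1): 5·1+5·1=10≤17, 5·1+3·1=8≤11, objective 9.
The best lattice point is (1,2), giving 13.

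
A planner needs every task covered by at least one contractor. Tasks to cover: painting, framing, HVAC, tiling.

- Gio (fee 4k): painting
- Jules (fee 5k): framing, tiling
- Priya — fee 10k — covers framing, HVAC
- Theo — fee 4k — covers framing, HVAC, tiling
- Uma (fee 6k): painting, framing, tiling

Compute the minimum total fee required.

Choose Gio and Theo: together they cover painting, framing, HVAC, tiling — every task.
Total fee: 4 + 4 = 8.

8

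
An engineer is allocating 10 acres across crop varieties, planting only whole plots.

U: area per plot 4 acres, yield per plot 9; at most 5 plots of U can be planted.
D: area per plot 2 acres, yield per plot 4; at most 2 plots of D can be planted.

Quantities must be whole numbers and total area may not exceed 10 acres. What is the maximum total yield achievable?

Take 2×U and 1×D: area 10 ≤ 10, yield 2·9 + 1·4 = 22.
No other integer combination yields more.

22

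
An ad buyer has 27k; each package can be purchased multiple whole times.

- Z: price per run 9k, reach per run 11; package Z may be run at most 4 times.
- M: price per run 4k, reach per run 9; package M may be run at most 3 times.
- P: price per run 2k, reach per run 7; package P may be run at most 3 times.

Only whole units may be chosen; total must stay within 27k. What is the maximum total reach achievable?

This is a bounded integer knapsack.
1×Z, 3×M, and 2×P: price 25 ≤ 27, reach 1·11 + 3·9 + 2·7 = 52.
1×Z, 3×M, and 3×P: price 27 ≤ 27, reach 1·11 + 3·9 + 3·7 = 59.
Best is 59.

59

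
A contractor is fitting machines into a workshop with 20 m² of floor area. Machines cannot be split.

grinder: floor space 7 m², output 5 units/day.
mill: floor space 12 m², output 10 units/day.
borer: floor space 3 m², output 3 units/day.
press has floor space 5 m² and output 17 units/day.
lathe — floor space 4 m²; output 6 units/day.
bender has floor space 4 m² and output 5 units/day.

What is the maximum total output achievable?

Take grinder, press, lathe, and bender: floor space 7 + 5 + 4 + 4 = 20 ≤ 20, output 5 + 17 + 6 + 5 = 33.
No other feasible combination does better.

33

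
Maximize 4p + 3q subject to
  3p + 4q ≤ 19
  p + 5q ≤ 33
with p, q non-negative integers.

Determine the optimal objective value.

24

(p,q)=(6,0): 3·6+4·0=18≤19, 1·6+5·0=6≤33, objective 24.
(p,q)=(5,1): 3·5+4·1=19≤19, 1·5+5·1=10≤33, objective 23.
(p,q)=(5,0): 3·5+4·0=15≤19, 1·5+5·0=5≤33, objective 20.
The best lattice point is (6,0), giving 24.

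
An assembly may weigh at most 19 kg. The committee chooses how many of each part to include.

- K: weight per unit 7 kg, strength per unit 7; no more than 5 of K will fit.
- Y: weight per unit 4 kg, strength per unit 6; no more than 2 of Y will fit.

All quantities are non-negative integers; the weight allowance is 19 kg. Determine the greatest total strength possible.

20

Take 2×K and 1×Y: weight 18 ≤ 19, strength 2·7 + 1·6 = 20.
No other integer combination yields more.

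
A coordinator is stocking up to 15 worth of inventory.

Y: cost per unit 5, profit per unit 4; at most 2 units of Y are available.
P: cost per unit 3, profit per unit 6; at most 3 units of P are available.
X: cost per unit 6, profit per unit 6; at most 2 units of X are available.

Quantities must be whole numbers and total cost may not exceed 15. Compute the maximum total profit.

24

This is a bounded integer knapsack.
Take 3×P and 1×X: cost 15 ≤ 15, profit 3·6 + 1·6 = 24.
P has the best ratio (6/3) and is taken to its limit of 3; remaining capacity is filled optimally with the others.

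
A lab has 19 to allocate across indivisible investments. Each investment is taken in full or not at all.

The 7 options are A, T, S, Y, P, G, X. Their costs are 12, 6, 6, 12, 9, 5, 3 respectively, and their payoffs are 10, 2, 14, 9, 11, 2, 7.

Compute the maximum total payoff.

32

Take S, P, and X: cost 6 + 9 + 3 = 18 ≤ 19, payoff 14 + 11 + 7 = 32.
No other feasible combination does better.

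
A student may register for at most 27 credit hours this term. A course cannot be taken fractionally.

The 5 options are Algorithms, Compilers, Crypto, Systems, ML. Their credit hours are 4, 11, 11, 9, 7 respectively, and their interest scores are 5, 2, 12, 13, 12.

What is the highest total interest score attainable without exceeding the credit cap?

37

Algorithms + Systems + ML: credit hours 4 + 9 + 7 = 20 ≤ 27, interest score 5 + 13 + 12 = 30.
Crypto + Systems + ML: credit hours 11 + 9 + 7 = 27 ≤ 27, interest score 12 + 13 + 12 = 37.
Algorithms + Crypto + Systems: credit hours 4 + 11 + 9 = 24 ≤ 27, interest score 5 + 12 + 13 = 30.
Best is Crypto, Systems, and ML with total interest score 37.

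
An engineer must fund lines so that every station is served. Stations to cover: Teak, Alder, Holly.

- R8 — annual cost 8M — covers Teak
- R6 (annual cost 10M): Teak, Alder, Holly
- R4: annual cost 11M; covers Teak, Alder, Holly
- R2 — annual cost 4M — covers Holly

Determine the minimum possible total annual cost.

This is an integer covering problem.
R6 alone covers Teak, Alder, Holly — every station.
Total annual cost: 10.
No cover costs less than 10.

10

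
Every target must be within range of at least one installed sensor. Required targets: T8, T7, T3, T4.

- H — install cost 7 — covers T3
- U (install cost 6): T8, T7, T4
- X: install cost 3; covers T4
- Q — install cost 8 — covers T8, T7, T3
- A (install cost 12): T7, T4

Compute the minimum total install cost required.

11

Choose X and Q: together they cover T8, T7, T3, T4 — every target.
Total install cost: 3 + 8 = 11.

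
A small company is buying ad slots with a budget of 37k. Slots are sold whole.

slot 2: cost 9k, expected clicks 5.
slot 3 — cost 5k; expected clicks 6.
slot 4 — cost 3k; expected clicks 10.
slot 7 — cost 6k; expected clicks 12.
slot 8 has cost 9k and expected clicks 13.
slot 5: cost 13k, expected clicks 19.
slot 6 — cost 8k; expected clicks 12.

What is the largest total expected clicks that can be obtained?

60

This is an integer program with binary decision variables.
Allowing fractional choices, the relaxed optimum would be about 63.1, but ad slots are indivisible.
slot 3 + slot 4 + slot 7 + slot 8 + slot 5: cost 5 + 3 + 6 + 9 + 13 = 36 ≤ 37, expected clicks 6 + 10 + 12 + 13 + 19 = 60.
slot 3 + slot 4 + slot 7 + slot 5 + slot 6: cost 5 + 3 + 6 + 13 + 8 = 35 ≤ 37, expected clicks 6 + 10 + 12 + 19 + 12 = 59.
slot 7 + slot 8 + slot 5 + slot 6: cost 6 + 9 + 13 + 8 = 36 ≤ 37, expected clicks 12 + 13 + 19 + 12 = 56.
Best is slot 3, slot 4, slot 7, slot 8, and slot 5 with total expected clicks 60.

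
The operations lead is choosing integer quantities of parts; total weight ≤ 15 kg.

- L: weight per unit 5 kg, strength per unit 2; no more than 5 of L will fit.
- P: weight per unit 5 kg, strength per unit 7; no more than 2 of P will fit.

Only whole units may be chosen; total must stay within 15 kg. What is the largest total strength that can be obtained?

16

2×P: weight 10 ≤ 15, strength 2·7 = 14.
1×L and 2×P: weight 15 ≤ 15, strength 1·2 + 2·7 = 16.
Best is 16.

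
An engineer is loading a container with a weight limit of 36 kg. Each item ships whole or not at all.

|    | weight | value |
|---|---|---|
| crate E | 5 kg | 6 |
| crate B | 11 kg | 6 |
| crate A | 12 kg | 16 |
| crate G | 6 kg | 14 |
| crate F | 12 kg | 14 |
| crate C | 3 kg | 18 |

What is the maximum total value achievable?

62

crate A + crate G + crate F + crate C: weight 12 + 6 + 12 + 3 = 33 ≤ 36, value 16 + 14 + 14 + 18 = 62.
crate E + crate A + crate G + crate C: weight 5 + 12 + 6 + 3 = 26 ≤ 36, value 6 + 16 + 14 + 18 = 54.
Best is crate A, crate G, crate F, and crate C with total value 62.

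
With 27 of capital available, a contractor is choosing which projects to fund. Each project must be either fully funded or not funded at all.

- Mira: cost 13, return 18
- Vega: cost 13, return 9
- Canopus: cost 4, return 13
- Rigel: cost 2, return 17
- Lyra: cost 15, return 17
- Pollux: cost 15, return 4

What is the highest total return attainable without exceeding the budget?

This is an integer program with binary decision variables.
Take Mira, Canopus, and Rigel: cost 13 + 4 + 2 = 19 ≤ 27, return 18 + 13 + 17 = 48.
No other feasible combination does better.

48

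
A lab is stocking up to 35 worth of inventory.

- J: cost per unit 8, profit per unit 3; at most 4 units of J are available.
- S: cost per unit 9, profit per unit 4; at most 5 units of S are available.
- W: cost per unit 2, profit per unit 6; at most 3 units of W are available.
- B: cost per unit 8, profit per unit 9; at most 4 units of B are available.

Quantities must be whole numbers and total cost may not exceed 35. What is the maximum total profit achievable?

45

Take 3×W and 3×B: cost 30 ≤ 35, profit 3·6 + 3·9 = 45.
W has the best ratio (6/2) and is taken to its limit of 3; remaining capacity is filled optimally with the others.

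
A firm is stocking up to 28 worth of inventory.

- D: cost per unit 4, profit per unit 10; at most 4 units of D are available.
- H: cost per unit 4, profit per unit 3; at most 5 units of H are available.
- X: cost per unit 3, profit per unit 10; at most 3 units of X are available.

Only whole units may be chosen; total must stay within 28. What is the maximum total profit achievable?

This is a bounded integer knapsack.
X has the best ratio (10/3); taking only X gives at most 3×10 = 30 (stopped by the supply cap of 3).
Mixing does better — 4×D and 3×X: cost 25 ≤ 28, profit 4·10 + 3·10 = 70.

70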